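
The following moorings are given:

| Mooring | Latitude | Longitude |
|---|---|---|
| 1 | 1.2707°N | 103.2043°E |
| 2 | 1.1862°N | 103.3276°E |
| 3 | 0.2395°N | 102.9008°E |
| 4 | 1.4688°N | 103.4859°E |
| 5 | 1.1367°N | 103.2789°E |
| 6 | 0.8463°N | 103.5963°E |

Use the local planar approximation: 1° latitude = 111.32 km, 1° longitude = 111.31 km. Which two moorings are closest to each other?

2 and 5

Pairwise distances:
2–5: 7.7297 km
1–2: 16.6387 km
1–5: 17.0724 km
2–4: 36.0576 km
1–4: 38.3251 km
4–5: 43.5618 km
5–6: 47.8879 km
2–6: 48.2311 km
1–6: 64.3110 km
4–6: 70.3779 km
3–6: 102.7430 km
3–5: 108.3814 km
2–3: 115.5996 km
1–3: 119.6609 km
3–4: 151.5531 km
Closest pair: 2–5 at 7.7297 km.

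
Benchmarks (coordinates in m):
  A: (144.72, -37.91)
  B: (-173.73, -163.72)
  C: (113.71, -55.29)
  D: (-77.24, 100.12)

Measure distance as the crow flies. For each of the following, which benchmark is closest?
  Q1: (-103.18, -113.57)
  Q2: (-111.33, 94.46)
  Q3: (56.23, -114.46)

Q1 at (-103.18, -113.57):
  A: √((247.90)² + (75.66)²) = √(61454.4100 + 5724.4356) = 259.19 m
  B: √((-70.55)² + (-50.15)²) = √(4977.3025 + 2515.0225) = 86.56 m
  C: √((216.89)² + (58.28)²) = √(47041.2721 + 3396.5584) = 224.58 m
  D: √((25.94)² + (213.69)²) = √(672.8836 + 45663.4161) = 215.26 m
  → nearest: B (86.56 m)
Q2 at (-111.33, 94.46):
  A: √((256.05)² + (-132.37)²) = √(65561.6025 + 17521.8169) = 288.24 m
  B: √((-62.40)² + (-258.18)²) = √(3893.7600 + 66656.9124) = 265.61 m
  C: √((225.04)² + (-149.75)²) = √(50643.0016 + 22425.0625) = 270.31 m
  D: √((34.09)² + (5.66)²) = √(1162.1281 + 32.0356) = 34.56 m
  → nearest: D (34.56 m)
Q3 at (56.23, -114.46):
  A: √((88.49)² + (76.55)²) = √(7830.4801 + 5859.9025) = 117.01 m
  B: √((-229.96)² + (-49.26)²) = √(52881.6016 + 2426.5476) = 235.18 m
  C: √((57.48)² + (59.17)²) = √(3303.9504 + 3501.0889) = 82.49 m
  D: √((-133.47)² + (214.58)²) = √(17814.2409 + 46044.5764) = 252.70 m
  → nearest: C (82.49 m)

Q1→B; Q2→D; Q3→C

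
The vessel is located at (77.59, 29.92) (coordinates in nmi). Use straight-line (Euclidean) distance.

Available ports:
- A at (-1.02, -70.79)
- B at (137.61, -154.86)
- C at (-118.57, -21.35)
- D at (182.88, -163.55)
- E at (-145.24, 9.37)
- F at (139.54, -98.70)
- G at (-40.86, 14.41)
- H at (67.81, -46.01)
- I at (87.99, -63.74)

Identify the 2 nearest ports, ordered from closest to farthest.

H, I

Distances from (77.59, 29.92):
A: √((-78.61)² + (-100.71)²) = √(6179.5321 + 10142.5041) = 127.76 nmi
B: √((60.02)² + (-184.78)²) = √(3602.4004 + 34143.6484) = 194.28 nmi
C: √((-196.16)² + (-51.27)²) = √(38478.7456 + 2628.6129) = 202.75 nmi
D: √((105.29)² + (-193.47)²) = √(11085.9841 + 37430.6409) = 220.26 nmi
E: √((-222.83)² + (-20.55)²) = √(49653.2089 + 422.3025) = 223.78 nmi
F: √((61.95)² + (-128.62)²) = √(3837.8025 + 16543.1044) = 142.76 nmi
G: √((-118.45)² + (-15.51)²) = √(14030.4025 + 240.5601) = 119.46 nmi
H: √((-9.78)² + (-75.93)²) = √(95.6484 + 5765.3649) = 76.56 nmi
I: √((10.40)² + (-93.66)²) = √(108.1600 + 8772.1956) = 94.24 nmi
Sorted: H (76.56 nmi) < I (94.24 nmi) < G (119.46 nmi) < A (127.76 nmi) < …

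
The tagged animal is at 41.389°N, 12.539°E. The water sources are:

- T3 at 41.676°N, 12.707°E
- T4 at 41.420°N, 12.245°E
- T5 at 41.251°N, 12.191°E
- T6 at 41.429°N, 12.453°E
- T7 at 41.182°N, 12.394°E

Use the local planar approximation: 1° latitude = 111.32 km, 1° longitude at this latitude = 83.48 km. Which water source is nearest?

Distances from 41.389°N, 12.539°E:
T3: √((0.287·111.32)² + (0.168·83.48)²) = √(1020.72838 + 196.69053) = 34.892 km
T4: √((0.031·111.32)² + (-0.294·83.48)²) = √(11.90885 + 602.36474) = 24.785 km
T5: √((-0.138·111.32)² + (-0.348·83.48)²) = √(235.99596 + 843.96293) = 32.863 km
T6: √((0.040·111.32)² + (-0.086·83.48)²) = √(19.82743 + 51.54206) = 8.448 km
T7: √((-0.207·111.32)² + (-0.145·83.48)²) = √(530.99091 + 146.52134) = 26.029 km
Minimum: T6 at 8.448 km.

T6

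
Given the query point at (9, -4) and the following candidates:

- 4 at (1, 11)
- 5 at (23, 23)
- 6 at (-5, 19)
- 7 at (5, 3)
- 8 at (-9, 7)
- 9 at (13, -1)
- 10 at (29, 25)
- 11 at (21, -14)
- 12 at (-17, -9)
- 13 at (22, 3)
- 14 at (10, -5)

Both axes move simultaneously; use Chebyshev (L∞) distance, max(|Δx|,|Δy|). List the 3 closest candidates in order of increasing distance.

14, 9, 7

Distances from (9, -4):
4: max(|-8|, |15|) = 15
5: max(|14|, |27|) = 27
6: max(|-14|, |23|) = 23
7: max(|-4|, |7|) = 7
8: max(|-18|, |11|) = 18
9: max(|4|, |3|) = 4
10: max(|20|, |29|) = 29
11: max(|12|, |-10|) = 12
12: max(|-26|, |-5|) = 26
13: max(|13|, |7|) = 13
14: max(|1|, |-1|) = 1
Sorted: 14 (1) < 9 (4) < 7 (7) < 11 (12) < 13 (13) < …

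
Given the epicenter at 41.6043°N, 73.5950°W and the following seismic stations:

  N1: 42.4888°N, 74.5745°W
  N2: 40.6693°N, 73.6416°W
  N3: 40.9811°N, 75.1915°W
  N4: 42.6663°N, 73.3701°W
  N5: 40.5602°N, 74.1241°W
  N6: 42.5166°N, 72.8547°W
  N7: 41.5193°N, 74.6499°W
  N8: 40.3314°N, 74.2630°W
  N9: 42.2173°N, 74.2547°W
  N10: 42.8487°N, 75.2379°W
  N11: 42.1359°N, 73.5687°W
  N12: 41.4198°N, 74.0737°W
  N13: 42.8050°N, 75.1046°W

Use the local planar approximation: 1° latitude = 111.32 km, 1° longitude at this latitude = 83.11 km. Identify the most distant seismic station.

N10

Distances from 41.6043°N, 73.5950°W:
N1: √((0.8845·111.32)² + (-0.9795·83.11)²) = √(9694.871783 + 6626.976725) = 127.7570 km
N2: √((-0.9350·111.32)² + (-0.0466·83.11)²) = √(10833.520690 + 14.999556) = 104.1562 km
N3: √((-0.6232·111.32)² + (-1.5965·83.11)²) = √(4812.838455 + 17605.339743) = 149.7270 km
N4: √((1.0620·111.32)² + (0.2249·83.11)²) = √(13976.403453 + 349.369892) = 119.6903 km
N5: √((-1.0441·111.32)² + (-0.5291·83.11)²) = √(13509.229722 + 1933.668790) = 124.2695 km
N6: √((0.9123·111.32)² + (0.7403·83.11)²) = √(10313.872184 + 3785.489652) = 118.7407 km
N7: √((-0.0850·111.32)² + (-1.0549·83.11)²) = √(89.533229 + 7686.509164) = 88.1819 km
N8: √((-1.2729·111.32)² + (-0.6680·83.11)²) = √(20078.671216 + 3082.190586) = 152.1869 km
N9: √((0.6130·111.32)² + (-0.6597·83.11)²) = √(4656.582958 + 3006.073069) = 87.5366 km
N10: √((1.2444·111.32)² + (-1.6429·83.11)²) = √(19189.621124 + 18643.559103) = 194.5075 km
N11: √((0.5316·111.32)² + (0.0263·83.11)²) = √(3502.001598 + 4.777691) = 59.2181 km
N12: √((-0.1845·111.32)² + (-0.4787·83.11)²) = √(421.831625 + 1582.826890) = 44.7734 km
N13: √((1.2007·111.32)² + (-1.5096·83.11)²) = √(17865.509927 + 15740.928236) = 183.3206 km
Maximum: N10 at 194.5075 km.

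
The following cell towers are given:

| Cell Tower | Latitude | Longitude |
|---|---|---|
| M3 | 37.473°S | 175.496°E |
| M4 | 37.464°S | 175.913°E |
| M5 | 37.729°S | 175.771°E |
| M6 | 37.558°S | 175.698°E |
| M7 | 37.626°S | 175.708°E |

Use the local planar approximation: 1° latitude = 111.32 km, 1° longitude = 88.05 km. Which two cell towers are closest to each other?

Pairwise distances:
M3–M4: 36.731 km
M3–M5: 37.396 km
M3–M6: 20.146 km
M3–M7: 25.269 km
M4–M5: 32.040 km
M4–M6: 21.630 km
M4–M7: 25.515 km
M5–M6: 20.092 km
M5–M7: 12.737 km
M6–M7: 7.621 km
Closest pair: M6–M7 at 7.621 km.

M6 and M7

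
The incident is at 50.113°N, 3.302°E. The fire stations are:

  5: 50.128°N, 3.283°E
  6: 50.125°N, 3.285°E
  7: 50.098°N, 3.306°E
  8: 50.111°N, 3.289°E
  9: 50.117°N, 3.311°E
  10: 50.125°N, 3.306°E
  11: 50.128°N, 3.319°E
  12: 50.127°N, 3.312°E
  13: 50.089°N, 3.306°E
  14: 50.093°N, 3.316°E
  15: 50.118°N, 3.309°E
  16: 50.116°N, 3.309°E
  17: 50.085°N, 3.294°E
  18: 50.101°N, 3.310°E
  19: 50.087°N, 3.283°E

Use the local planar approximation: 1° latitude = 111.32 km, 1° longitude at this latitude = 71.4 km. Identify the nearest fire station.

Distances from 50.113°N, 3.302°E:
5: 2.151 km
6: 1.805 km
7: 1.694 km
8: 0.955 km
9: 0.782 km
10: 1.366 km
11: 2.064 km
12: 1.714 km
13: 2.687 km
14: 2.441 km
15: 0.748 km
16: 0.601 km
17: 3.169 km
18: 1.453 km
19: 3.196 km
Minimum: 16 at 0.601 km.

16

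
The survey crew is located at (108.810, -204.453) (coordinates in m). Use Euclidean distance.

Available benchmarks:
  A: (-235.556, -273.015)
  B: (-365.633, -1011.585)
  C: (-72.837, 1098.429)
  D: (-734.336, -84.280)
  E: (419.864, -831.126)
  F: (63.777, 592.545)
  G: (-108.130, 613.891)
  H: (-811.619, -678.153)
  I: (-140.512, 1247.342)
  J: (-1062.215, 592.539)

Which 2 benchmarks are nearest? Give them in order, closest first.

Distances from (108.810, -204.453):
A: √((-344.366)² + (-68.562)²) = √(118587.94196 + 4700.74784) = 351.125 m
B: √((-474.443)² + (-807.132)²) = √(225096.16025 + 651462.06542) = 936.247 m
C: √((-181.647)² + (1302.882)²) = √(32995.63261 + 1697501.50592) = 1315.484 m
D: √((-843.146)² + (120.173)²) = √(710895.17732 + 14441.54993) = 851.667 m
E: √((311.054)² + (-626.673)²) = √(96754.59092 + 392719.04893) = 699.624 m
F: √((-45.033)² + (796.998)²) = √(2027.97109 + 635205.81200) = 798.269 m
G: √((-216.940)² + (818.344)²) = √(47062.96360 + 669686.90234) = 846.611 m
H: √((-920.429)² + (-473.700)²) = √(847189.54404 + 224391.69000) = 1035.172 m
I: √((-249.322)² + (1451.795)²) = √(62161.45968 + 2107708.72203) = 1473.048 m
J: √((-1171.025)² + (796.992)²) = √(1371299.55062 + 635196.24806) = 1416.508 m
Sorted: A (351.125 m) < E (699.624 m) < F (798.269 m) < G (846.611 m) < …

A, E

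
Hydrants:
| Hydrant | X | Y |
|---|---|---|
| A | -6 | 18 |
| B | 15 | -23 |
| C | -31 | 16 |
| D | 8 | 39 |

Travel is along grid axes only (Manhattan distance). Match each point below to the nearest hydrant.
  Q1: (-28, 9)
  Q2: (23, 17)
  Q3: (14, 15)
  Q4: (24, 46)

Q1 at (-28, 9):
  A: 31
  B: 75
  C: 10
  D: 66
  → nearest: C (10)
Q2 at (23, 17):
  A: 30
  B: 48
  C: 55
  D: 37
  → nearest: A (30)
Q3 at (14, 15):
  A: 23
  B: 39
  C: 46
  D: 30
  → nearest: A (23)
Q4 at (24, 46):
  A: 58
  B: 78
  C: 85
  D: 23
  → nearest: D (23)

Q1→C; Q2→A; Q3→A; Q4→D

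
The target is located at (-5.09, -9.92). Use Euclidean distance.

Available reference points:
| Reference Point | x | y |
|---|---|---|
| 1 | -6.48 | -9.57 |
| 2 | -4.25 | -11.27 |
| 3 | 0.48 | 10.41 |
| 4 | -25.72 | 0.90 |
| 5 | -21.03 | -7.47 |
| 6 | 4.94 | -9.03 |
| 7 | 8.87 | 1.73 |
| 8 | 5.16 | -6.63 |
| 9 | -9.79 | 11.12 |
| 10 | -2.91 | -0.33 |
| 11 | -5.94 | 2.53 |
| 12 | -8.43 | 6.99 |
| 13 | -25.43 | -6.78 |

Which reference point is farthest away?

4

Distances from (-5.09, -9.92):
1: √((-1.39)² + (0.35)²) = √(1.9321 + 0.1225) = 1.43
2: √((0.84)² + (-1.35)²) = √(0.7056 + 1.8225) = 1.59
3: √((5.57)² + (20.33)²) = √(31.0249 + 413.3089) = 21.08
4: √((-20.63)² + (10.82)²) = √(425.5969 + 117.0724) = 23.30
5: √((-15.94)² + (2.45)²) = √(254.0836 + 6.0025) = 16.13
6: √((10.03)² + (0.89)²) = √(100.6009 + 0.7921) = 10.07
7: √((13.96)² + (11.65)²) = √(194.8816 + 135.7225) = 18.18
8: √((10.25)² + (3.29)²) = √(105.0625 + 10.8241) = 10.77
9: √((-4.70)² + (21.04)²) = √(22.0900 + 442.6816) = 21.56
10: √((2.18)² + (9.59)²) = √(4.7524 + 91.9681) = 9.83
11: √((-0.85)² + (12.45)²) = √(0.7225 + 155.0025) = 12.48
12: √((-3.34)² + (16.91)²) = √(11.1556 + 285.9481) = 17.24
13: √((-20.34)² + (3.14)²) = √(413.7156 + 9.8596) = 20.58
Maximum: 4 at 23.30.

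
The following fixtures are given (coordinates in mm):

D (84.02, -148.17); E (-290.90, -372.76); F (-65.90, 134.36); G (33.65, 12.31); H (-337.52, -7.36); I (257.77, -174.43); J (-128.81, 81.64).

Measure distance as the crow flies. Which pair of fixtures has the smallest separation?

Pairwise distances:
F–J: √((-62.91)² + (-52.72)²) = √(3957.6681 + 2779.3984) = 82.08 mm
F–G: √((99.55)² + (-122.05)²) = √(9910.2025 + 14896.2025) = 157.50 mm
D–G: √((-50.37)² + (160.48)²) = √(2537.1369 + 25753.8304) = 168.20 mm
D–I: √((173.75)² + (-26.26)²) = √(30189.0625 + 689.5876) = 175.72 mm
G–J: √((-162.46)² + (69.33)²) = √(26393.2516 + 4806.6489) = 176.63 mm
H–J: √((208.71)² + (89.00)²) = √(43559.8641 + 7921.0000) = 226.89 mm
G–I: √((224.12)² + (-186.74)²) = √(50229.7744 + 34871.8276) = 291.72 mm
F–H: √((-271.62)² + (-141.72)²) = √(73777.4244 + 20084.5584) = 306.37 mm
D–J: √((-212.83)² + (229.81)²) = √(45296.6089 + 52812.6361) = 313.22 mm
D–F: √((-149.92)² + (282.53)²) = √(22476.0064 + 79823.2009) = 319.84 mm
E–H: √((-46.62)² + (365.40)²) = √(2173.4244 + 133517.1600) = 368.36 mm
G–H: √((-371.17)² + (-19.67)²) = √(137767.1689 + 386.9089) = 371.69 mm
D–E: √((-374.92)² + (-224.59)²) = √(140565.0064 + 50440.6681) = 437.04 mm
D–H: √((-421.54)² + (140.81)²) = √(177695.9716 + 19827.4561) = 444.44 mm
F–I: √((323.67)² + (-308.79)²) = √(104762.2689 + 95351.2641) = 447.34 mm
I–J: √((-386.58)² + (256.07)²) = √(149444.0964 + 65571.8449) = 463.70 mm
E–J: √((162.09)² + (454.40)²) = √(26273.1681 + 206479.3600) = 482.44 mm
E–G: √((324.55)² + (385.07)²) = √(105332.7025 + 148278.9049) = 503.60 mm
E–F: √((225.00)² + (507.12)²) = √(50625.0000 + 257170.6944) = 554.79 mm
E–I: √((548.67)² + (198.33)²) = √(301038.7689 + 39334.7889) = 583.42 mm
H–I: √((595.29)² + (-167.07)²) = √(354370.1841 + 27912.3849) = 618.29 mm
Closest pair: F–J at 82.08 mm.

F and J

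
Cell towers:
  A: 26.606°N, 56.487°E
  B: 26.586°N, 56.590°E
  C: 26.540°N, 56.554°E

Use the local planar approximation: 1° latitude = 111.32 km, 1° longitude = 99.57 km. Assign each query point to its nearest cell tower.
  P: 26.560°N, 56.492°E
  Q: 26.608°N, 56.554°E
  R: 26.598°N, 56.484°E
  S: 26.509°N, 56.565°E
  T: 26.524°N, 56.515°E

P at 26.560°N, 56.492°E:
  A: √((0.046·111.32)² + (-0.005·99.57)²) = √(26.22177 + 0.24785) = 5.145 km
  B: √((0.026·111.32)² + (0.098·99.57)²) = √(8.37709 + 95.21583) = 10.178 km
  C: √((-0.020·111.32)² + (0.062·99.57)²) = √(4.95686 + 38.11013) = 6.563 km
  → nearest: A (5.145 km)
Q at 26.608°N, 56.554°E:
  A: √((-0.002·111.32)² + (-0.067·99.57)²) = √(0.04957 + 44.50478) = 6.675 km
  B: √((-0.022·111.32)² + (0.036·99.57)²) = √(5.99780 + 12.84878) = 4.341 km
  C: √((-0.068·111.32)² + (0.000·99.57)²) = √(57.30127 + 0.00000) = 7.570 km
  → nearest: B (4.341 km)
R at 26.598°N, 56.484°E:
  A: √((0.008·111.32)² + (0.003·99.57)²) = √(0.79310 + 0.08923) = 0.939 km
  B: √((-0.012·111.32)² + (0.106·99.57)²) = √(1.78447 + 111.39578) = 10.639 km
  C: √((-0.058·111.32)² + (0.070·99.57)²) = √(41.68717 + 48.57951) = 9.501 km
  → nearest: A (0.939 km)
S at 26.509°N, 56.565°E:
  A: √((0.097·111.32)² + (-0.078·99.57)²) = √(116.59767 + 60.31790) = 13.301 km
  B: √((0.077·111.32)² + (0.025·99.57)²) = √(73.47301 + 6.19637) = 8.926 km
  C: √((0.031·111.32)² + (-0.011·99.57)²) = √(11.90885 + 1.19962) = 3.621 km
  → nearest: C (3.621 km)
T at 26.524°N, 56.515°E:
  A: √((0.082·111.32)² + (-0.028·99.57)²) = √(83.32477 + 7.77272) = 9.545 km
  B: √((0.062·111.32)² + (0.075·99.57)²) = √(47.63540 + 55.76729) = 10.169 km
  C: √((0.016·111.32)² + (0.039·99.57)²) = √(3.17239 + 15.07948) = 4.272 km
  → nearest: C (4.272 km)

P→A; Q→B; R→A; S→C; T→C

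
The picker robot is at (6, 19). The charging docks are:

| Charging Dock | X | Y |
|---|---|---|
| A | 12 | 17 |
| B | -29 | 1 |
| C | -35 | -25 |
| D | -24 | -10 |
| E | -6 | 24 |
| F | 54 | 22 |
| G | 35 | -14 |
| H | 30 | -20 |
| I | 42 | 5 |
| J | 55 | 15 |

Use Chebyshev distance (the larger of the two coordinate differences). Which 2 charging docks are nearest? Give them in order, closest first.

Distances from (6, 19):
A: 6
B: 35
C: 44
D: 30
E: 12
F: 48
G: 33
H: 39
I: 36
J: 49
Sorted: A (6) < E (12) < D (30) < G (33) < …

A, E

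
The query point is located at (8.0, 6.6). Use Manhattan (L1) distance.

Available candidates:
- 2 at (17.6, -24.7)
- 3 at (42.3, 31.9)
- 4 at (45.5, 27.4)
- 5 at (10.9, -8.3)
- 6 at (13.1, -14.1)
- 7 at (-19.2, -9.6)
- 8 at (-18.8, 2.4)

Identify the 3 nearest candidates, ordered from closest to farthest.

5, 6, 8

Distances from (8.0, 6.6):
2: |9.6| + |-31.3| = 9.6 + 31.3 = 40.9
3: |34.3| + |25.3| = 34.3 + 25.3 = 59.6
4: |37.5| + |20.8| = 37.5 + 20.8 = 58.3
5: |2.9| + |-14.9| = 2.9 + 14.9 = 17.8
6: |5.1| + |-20.7| = 5.1 + 20.7 = 25.8
7: |-27.2| + |-16.2| = 27.2 + 16.2 = 43.4
8: |-26.8| + |-4.2| = 26.8 + 4.2 = 31.0
Sorted: 5 (17.8) < 6 (25.8) < 8 (31.0) < 2 (40.9) < 7 (43.4) < …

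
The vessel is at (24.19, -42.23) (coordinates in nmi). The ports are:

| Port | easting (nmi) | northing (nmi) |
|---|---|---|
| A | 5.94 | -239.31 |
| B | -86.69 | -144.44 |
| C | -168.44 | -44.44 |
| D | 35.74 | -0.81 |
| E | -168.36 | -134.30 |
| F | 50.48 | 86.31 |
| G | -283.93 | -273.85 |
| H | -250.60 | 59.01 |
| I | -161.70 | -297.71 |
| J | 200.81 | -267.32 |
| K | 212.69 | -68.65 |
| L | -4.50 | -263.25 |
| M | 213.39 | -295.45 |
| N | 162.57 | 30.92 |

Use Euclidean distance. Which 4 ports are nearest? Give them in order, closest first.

D, F, B, N

Distances from (24.19, -42.23):
A: 197.92 nmi
B: 150.80 nmi
C: 192.64 nmi
D: 43.00 nmi
E: 213.43 nmi
F: 131.20 nmi
G: 385.47 nmi
H: 292.85 nmi
I: 315.95 nmi
J: 286.11 nmi
K: 190.34 nmi
L: 222.87 nmi
M: 316.10 nmi
N: 156.52 nmi
Sorted: D (43.00 nmi) < F (131.20 nmi) < B (150.80 nmi) < N (156.52 nmi) < K (190.34 nmi) < C (192.64 nmi) < …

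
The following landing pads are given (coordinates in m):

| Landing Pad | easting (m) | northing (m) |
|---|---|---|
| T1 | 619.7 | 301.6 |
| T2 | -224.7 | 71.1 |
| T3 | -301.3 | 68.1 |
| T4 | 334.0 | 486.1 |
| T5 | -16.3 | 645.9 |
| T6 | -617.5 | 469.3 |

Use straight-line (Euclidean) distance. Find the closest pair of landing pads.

Pairwise distances:
T1–T2: √((-844.4)² + (-230.5)²) = √(713011.360 + 53130.250) = 875.3 m
T1–T3: √((-921.0)² + (-233.5)²) = √(848241.000 + 54522.250) = 950.1 m
T1–T4: √((-285.7)² + (184.5)²) = √(81624.490 + 34040.250) = 340.1 m
T1–T5: √((-636.0)² + (344.3)²) = √(404496.000 + 118542.490) = 723.2 m
T1–T6: √((-1237.2)² + (167.7)²) = √(1530663.840 + 28123.290) = 1248.5 m
T2–T3: √((-76.6)² + (-3.0)²) = √(5867.560 + 9.000) = 76.7 m
T2–T4: √((558.7)² + (415.0)²) = √(312145.690 + 172225.000) = 696.0 m
T2–T5: √((208.4)² + (574.8)²) = √(43430.560 + 330395.040) = 611.4 m
T2–T6: √((-392.8)² + (398.2)²) = √(154291.840 + 158563.240) = 559.3 m
T3–T4: √((635.3)² + (418.0)²) = √(403606.090 + 174724.000) = 760.5 m
T3–T5: √((285.0)² + (577.8)²) = √(81225.000 + 333852.840) = 644.3 m
T3–T6: √((-316.2)² + (401.2)²) = √(99982.440 + 160961.440) = 510.8 m
T4–T5: √((-350.3)² + (159.8)²) = √(122710.090 + 25536.040) = 385.0 m
T4–T6: √((-951.5)² + (-16.8)²) = √(905352.250 + 282.240) = 951.6 m
T5–T6: √((-601.2)² + (-176.6)²) = √(361441.440 + 31187.560) = 626.6 m
Closest pair: T2–T3 at 76.7 m.

T2 and T3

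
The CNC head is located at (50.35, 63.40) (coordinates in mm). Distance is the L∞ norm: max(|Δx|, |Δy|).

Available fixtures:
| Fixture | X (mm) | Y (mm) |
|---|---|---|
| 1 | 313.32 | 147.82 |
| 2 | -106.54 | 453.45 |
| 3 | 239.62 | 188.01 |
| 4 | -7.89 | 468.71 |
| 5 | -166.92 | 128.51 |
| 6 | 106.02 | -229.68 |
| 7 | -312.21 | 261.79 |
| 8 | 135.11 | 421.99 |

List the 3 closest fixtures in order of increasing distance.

3, 5, 1

Distances from (50.35, 63.40):
1: 262.97 mm
2: 390.05 mm
3: 189.27 mm
4: 405.31 mm
5: 217.27 mm
6: 293.08 mm
7: 362.56 mm
8: 358.59 mm
Sorted: 3 (189.27 mm) < 5 (217.27 mm) < 1 (262.97 mm) < 6 (293.08 mm) < 8 (358.59 mm) < …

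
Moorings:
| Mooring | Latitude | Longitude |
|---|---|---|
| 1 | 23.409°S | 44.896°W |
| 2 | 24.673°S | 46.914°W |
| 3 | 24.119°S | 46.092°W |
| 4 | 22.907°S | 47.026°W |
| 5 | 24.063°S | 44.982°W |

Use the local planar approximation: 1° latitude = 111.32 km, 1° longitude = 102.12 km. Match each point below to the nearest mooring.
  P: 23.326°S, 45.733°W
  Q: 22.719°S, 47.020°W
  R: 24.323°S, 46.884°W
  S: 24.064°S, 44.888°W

P→1; Q→4; R→2; S→5

P at 23.326°S, 45.733°W:
  1: √((-0.083·111.32)² + (0.837·102.12)²) = √(85.36947 + 7305.87989) = 85.972 km
  2: √((-1.347·111.32)² + (-1.181·102.12)²) = √(22484.41470 + 14545.25728) = 192.431 km
  3: √((-0.793·111.32)² + (-0.359·102.12)²) = √(7792.78636 + 1344.03479) = 95.587 km
  4: √((0.419·111.32)² + (-1.293·102.12)²) = √(2175.57691 + 17434.86793) = 140.037 km
  5: √((-0.737·111.32)² + (0.751·102.12)²) = √(6731.02760 + 5881.68127) = 112.306 km
  → nearest: 1 (85.972 km)
Q at 22.719°S, 47.020°W:
  1: √((-0.690·111.32)² + (2.124·102.12)²) = √(5899.89900 + 47046.85935) = 230.102 km
  2: √((-1.954·111.32)² + (0.106·102.12)²) = √(47314.63717 + 117.17456) = 217.788 km
  3: √((-1.400·111.32)² + (0.928·102.12)²) = √(24288.59910 + 8980.85252) = 182.399 km
  4: √((-0.188·111.32)² + (-0.006·102.12)²) = √(437.98788 + 0.37543) = 20.937 km
  5: √((-1.344·111.32)² + (2.038·102.12)²) = √(22384.37293 + 43314.16749) = 256.317 km
  → nearest: 4 (20.937 km)
R at 24.323°S, 46.884°W:
  1: √((0.914·111.32)² + (1.988·102.12)²) = √(10352.34619 + 41214.91157) = 227.084 km
  2: √((-0.350·111.32)² + (-0.030·102.12)²) = √(1518.03744 + 9.38564) = 39.082 km
  3: √((0.204·111.32)² + (0.792·102.12)²) = √(515.71140 + 6541.41911) = 84.007 km
  4: √((1.416·111.32)² + (-0.142·102.12)²) = √(24846.93947 + 210.28016) = 158.295 km
  5: √((0.260·111.32)² + (1.902·102.12)²) = √(837.70883 + 37726.16306) = 196.377 km
  → nearest: 2 (39.082 km)
S at 24.064°S, 44.888°W:
  1: √((0.655·111.32)² + (-0.008·102.12)²) = √(5316.53889 + 0.66742) = 72.919 km
  2: √((-0.609·111.32)² + (-2.026·102.12)²) = √(4596.01017 + 42805.59068) = 217.719 km
  3: √((-0.055·111.32)² + (-1.204·102.12)²) = √(37.48623 + 15117.31234) = 123.105 km
  4: √((1.157·111.32)² + (-2.138·102.12)²) = √(16588.72903 + 47669.10676) = 253.491 km
  5: √((0.001·111.32)² + (-0.094·102.12)²) = √(0.01239 + 92.14618) = 9.600 km
  → nearest: 5 (9.600 km)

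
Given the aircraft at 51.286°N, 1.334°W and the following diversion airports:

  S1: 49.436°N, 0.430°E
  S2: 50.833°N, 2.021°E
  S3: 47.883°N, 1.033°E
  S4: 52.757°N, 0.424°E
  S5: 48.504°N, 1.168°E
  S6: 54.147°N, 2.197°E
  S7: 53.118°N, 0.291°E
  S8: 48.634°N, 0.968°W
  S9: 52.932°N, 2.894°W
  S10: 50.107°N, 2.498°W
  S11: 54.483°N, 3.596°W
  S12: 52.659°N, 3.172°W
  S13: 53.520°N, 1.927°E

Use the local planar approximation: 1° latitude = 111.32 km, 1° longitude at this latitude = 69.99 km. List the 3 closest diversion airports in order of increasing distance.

Distances from 51.286°N, 1.334°W:
S1: 240.115 km
S2: 240.170 km
S3: 413.463 km
S4: 204.827 km
S5: 355.773 km
S6: 403.124 km
S7: 233.508 km
S8: 296.330 km
S9: 213.297 km
S10: 154.475 km
S11: 389.515 km
S12: 199.774 km
S13: 337.548 km
Sorted: S10 (154.475 km) < S12 (199.774 km) < S4 (204.827 km) < S9 (213.297 km) < S7 (233.508 km) < …

S10, S12, S4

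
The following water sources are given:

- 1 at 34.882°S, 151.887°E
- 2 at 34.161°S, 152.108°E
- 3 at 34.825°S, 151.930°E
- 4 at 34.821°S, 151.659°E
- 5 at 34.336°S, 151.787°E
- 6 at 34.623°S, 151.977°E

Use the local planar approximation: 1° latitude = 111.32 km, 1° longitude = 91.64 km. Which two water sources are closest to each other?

1 and 3

Pairwise distances:
1–3: 7.469 km
1–4: 21.970 km
3–6: 22.895 km
3–4: 24.838 km
1–6: 29.988 km
2–5: 35.282 km
5–6: 36.385 km
4–6: 36.538 km
2–6: 52.812 km
4–5: 55.250 km
3–5: 55.991 km
1–5: 61.468 km
2–3: 75.695 km
1–2: 82.777 km
2–4: 84.208 km
Closest pair: 1–3 at 7.469 km.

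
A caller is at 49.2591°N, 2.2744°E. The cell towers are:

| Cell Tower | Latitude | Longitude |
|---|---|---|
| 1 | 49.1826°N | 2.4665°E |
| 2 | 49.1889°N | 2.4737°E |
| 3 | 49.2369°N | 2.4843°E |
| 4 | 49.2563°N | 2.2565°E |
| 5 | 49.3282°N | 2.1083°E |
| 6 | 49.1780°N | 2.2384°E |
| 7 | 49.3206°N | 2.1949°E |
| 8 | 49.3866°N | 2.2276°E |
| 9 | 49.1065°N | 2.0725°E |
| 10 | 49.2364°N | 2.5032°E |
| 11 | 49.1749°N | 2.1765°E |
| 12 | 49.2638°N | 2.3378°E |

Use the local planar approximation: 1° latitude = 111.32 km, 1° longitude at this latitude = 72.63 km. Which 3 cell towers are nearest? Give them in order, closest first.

4, 12, 7

Distances from 49.2591°N, 2.2744°E:
1: 16.3458 km
2: 16.4499 km
3: 15.4440 km
4: 1.3369 km
5: 14.3076 km
6: 9.3991 km
7: 8.9560 km
8: 14.5946 km
9: 22.4412 km
10: 16.8088 km
11: 11.7650 km
12: 4.6344 km
Sorted: 4 (1.3369 km) < 12 (4.6344 km) < 7 (8.9560 km) < 6 (9.3991 km) < 11 (11.7650 km) < …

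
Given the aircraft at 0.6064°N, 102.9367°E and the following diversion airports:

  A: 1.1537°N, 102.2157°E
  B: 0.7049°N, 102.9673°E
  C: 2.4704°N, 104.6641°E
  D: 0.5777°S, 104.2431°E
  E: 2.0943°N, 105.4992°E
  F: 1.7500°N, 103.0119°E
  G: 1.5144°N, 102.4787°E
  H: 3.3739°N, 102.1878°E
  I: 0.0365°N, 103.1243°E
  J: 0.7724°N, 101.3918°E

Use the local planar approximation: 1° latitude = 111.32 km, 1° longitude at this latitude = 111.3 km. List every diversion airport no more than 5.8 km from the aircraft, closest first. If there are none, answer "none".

none

Distances from 0.6064°N, 102.9367°E:
A: √((0.5473·111.32)² + (-0.7210·111.3)²) = √(3711.908752 + 6439.629157) = 100.7548 km
B: √((0.0985·111.32)² + (0.0306·111.3)²) = √(120.231664 + 11.599337) = 11.4818 km
C: √((1.8640·111.32)² + (1.7274·111.3)²) = √(43056.449200 + 36963.761483) = 282.8784 km
D: √((-1.1841·111.32)² + (1.3064·111.3)²) = √(17374.933760 + 21141.834661) = 196.2569 km
E: √((1.4879·111.32)² + (2.5625·111.3)²) = √(27434.299964 + 81342.605039) = 329.8134 km
F: √((1.1436·111.32)² + (0.0752·111.3)²) = √(16206.703570 + 70.052882) = 127.5804 km
G: √((0.9080·111.32)² + (-0.4580·111.3)²) = √(10216.875292 + 2598.491405) = 113.2050 km
H: √((2.7675·111.32)² + (-0.7489·111.3)²) = √(94912.115700 + 6947.650926) = 319.1548 km
I: √((-0.5699·111.32)² + (0.1876·111.3)²) = √(4024.794485 + 435.969389) = 66.7890 km
J: √((0.1660·111.32)² + (-1.5449·111.3)²) = √(341.477876 + 29565.898050) = 172.9375 km
Threshold 5.8 km: none within range.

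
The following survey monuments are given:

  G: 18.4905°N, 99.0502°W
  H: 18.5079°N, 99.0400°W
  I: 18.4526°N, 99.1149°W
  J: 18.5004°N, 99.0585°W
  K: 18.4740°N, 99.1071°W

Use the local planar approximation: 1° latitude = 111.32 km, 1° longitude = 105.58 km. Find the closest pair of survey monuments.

G and J

Pairwise distances:
G–H: √((0.0174·111.32)² + (0.0102·105.58)²) = √(3.751845 + 1.159748) = 2.2162 km
G–I: √((-0.0379·111.32)² + (-0.0647·105.58)²) = √(17.800197 + 46.662916) = 8.0289 km
G–J: √((0.0099·111.32)² + (-0.0083·105.58)²) = √(1.214554 + 0.767926) = 1.4080 km
G–K: √((-0.0165·111.32)² + (-0.0569·105.58)²) = √(3.373761 + 36.090080) = 6.2820 km
H–I: √((-0.0553·111.32)² + (-0.0749·105.58)²) = √(37.896287 + 62.535547) = 10.0216 km
H–J: √((-0.0075·111.32)² + (-0.0185·105.58)²) = √(0.697058 + 3.815107) = 2.1242 km
H–K: √((-0.0339·111.32)² + (-0.0671·105.58)²) = √(14.241174 + 50.188978) = 8.0268 km
I–J: √((0.0478·111.32)² + (0.0564·105.58)²) = √(28.314063 + 35.458595) = 7.9858 km
I–K: √((0.0214·111.32)² + (0.0078·105.58)²) = √(5.675106 + 0.678192) = 2.5206 km
J–K: √((-0.0264·111.32)² + (-0.0486·105.58)²) = √(8.636828 + 26.329090) = 5.9132 km
Closest pair: G–J at 1.4080 km.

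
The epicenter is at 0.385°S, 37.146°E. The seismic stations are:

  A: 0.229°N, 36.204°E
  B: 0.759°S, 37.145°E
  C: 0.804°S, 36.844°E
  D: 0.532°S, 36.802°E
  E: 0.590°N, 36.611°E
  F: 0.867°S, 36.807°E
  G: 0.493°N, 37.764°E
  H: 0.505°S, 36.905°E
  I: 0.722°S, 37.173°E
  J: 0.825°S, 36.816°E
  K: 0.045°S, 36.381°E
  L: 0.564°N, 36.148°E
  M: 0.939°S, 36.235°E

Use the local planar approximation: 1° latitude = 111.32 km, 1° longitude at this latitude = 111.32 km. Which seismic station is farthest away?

L

Distances from 0.385°S, 37.146°E:
A: √((0.614·111.32)² + (-0.942·111.32)²) = √(4671.78812 + 10996.34105) = 125.172 km
B: √((-0.374·111.32)² + (-0.001·111.32)²) = √(1733.36331 + 0.01239) = 41.634 km
C: √((-0.419·111.32)² + (-0.302·111.32)²) = √(2175.57691 + 1130.21296) = 57.496 km
D: √((-0.147·111.32)² + (-0.344·111.32)²) = √(267.78181 + 1466.43656) = 41.644 km
E: √((0.975·111.32)² + (-0.535·111.32)²) = √(11780.28037 + 3546.94096) = 123.803 km
F: √((-0.482·111.32)² + (-0.339·111.32)²) = √(2878.99209 + 1424.11740) = 65.598 km
G: √((0.878·111.32)² + (0.618·111.32)²) = √(9552.90430 + 4732.85659) = 119.523 km
H: √((-0.120·111.32)² + (-0.241·111.32)²) = √(178.44685 + 719.74802) = 29.970 km
I: √((-0.337·111.32)² + (0.027·111.32)²) = √(1407.36322 + 9.03387) = 37.635 km
J: √((-0.440·111.32)² + (-0.330·111.32)²) = √(2399.11877 + 1349.50431) = 61.226 km
K: √((0.340·111.32)² + (-0.765·111.32)²) = √(1432.53166 + 7252.19154) = 93.192 km
L: √((0.949·111.32)² + (-0.998·111.32)²) = √(11160.37584 + 12342.62340) = 153.307 km
M: √((-0.554·111.32)² + (-0.911·111.32)²) = √(3803.34678 + 10284.49921) = 118.692 km
Maximum: L at 153.307 km.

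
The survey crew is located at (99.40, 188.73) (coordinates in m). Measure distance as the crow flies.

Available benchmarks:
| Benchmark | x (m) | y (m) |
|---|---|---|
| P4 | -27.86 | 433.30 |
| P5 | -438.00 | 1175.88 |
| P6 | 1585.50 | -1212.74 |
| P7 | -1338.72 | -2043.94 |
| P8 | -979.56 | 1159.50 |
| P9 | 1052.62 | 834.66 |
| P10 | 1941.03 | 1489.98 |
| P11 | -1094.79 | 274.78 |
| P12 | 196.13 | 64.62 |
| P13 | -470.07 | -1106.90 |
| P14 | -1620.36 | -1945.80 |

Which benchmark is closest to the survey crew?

P12

Distances from (99.40, 188.73):
P4: √((-127.26)² + (244.57)²) = √(16195.1076 + 59814.4849) = 275.70 m
P5: √((-537.40)² + (987.15)²) = √(288798.7600 + 974465.1225) = 1123.95 m
P6: √((1486.10)² + (-1401.47)²) = √(2208493.2100 + 1964118.1609) = 2042.70 m
P7: √((-1438.12)² + (-2232.67)²) = √(2068189.1344 + 4984815.3289) = 2655.75 m
P8: √((-1078.96)² + (970.77)²) = √(1164154.6816 + 942394.3929) = 1451.40 m
P9: √((953.22)² + (645.93)²) = √(908628.3684 + 417225.5649) = 1151.46 m
P10: √((1841.63)² + (1301.25)²) = √(3391601.0569 + 1693251.5625) = 2254.96 m
P11: √((-1194.19)² + (86.05)²) = √(1426089.7561 + 7404.6025) = 1197.29 m
P12: √((96.73)² + (-124.11)²) = √(9356.6929 + 15403.2921) = 157.35 m
P13: √((-569.47)² + (-1295.63)²) = √(324296.0809 + 1678657.0969) = 1415.26 m
P14: √((-1719.76)² + (-2134.53)²) = √(2957574.4576 + 4556218.3209) = 2741.13 m
Minimum: P12 at 157.35 m.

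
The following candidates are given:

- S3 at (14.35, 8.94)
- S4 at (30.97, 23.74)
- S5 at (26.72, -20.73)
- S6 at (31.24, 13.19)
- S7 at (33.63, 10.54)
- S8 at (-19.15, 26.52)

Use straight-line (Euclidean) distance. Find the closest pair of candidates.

Pairwise distances:
S6–S7: 3.57
S4–S6: 10.55
S4–S7: 13.47
S3–S6: 17.42
S3–S7: 19.35
S3–S4: 22.25
S5–S7: 32.02
S3–S5: 32.15
S5–S6: 34.22
S3–S8: 37.83
S4–S5: 44.67
S4–S8: 50.20
S6–S8: 52.12
S7–S8: 55.15
S5–S8: 65.85
Closest pair: S6–S7 at 3.57.

S6 and S7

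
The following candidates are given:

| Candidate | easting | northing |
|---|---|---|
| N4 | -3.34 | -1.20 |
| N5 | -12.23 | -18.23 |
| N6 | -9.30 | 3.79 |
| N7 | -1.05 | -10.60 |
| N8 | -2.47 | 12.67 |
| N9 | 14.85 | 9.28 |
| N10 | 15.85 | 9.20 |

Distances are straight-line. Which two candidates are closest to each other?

N9 and N10

Pairwise distances:
N4–N5: 19.21
N4–N6: 7.77
N4–N7: 9.67
N4–N8: 13.90
N4–N9: 20.99
N4–N10: 21.83
N5–N6: 22.21
N5–N7: 13.54
N5–N8: 32.40
N5–N9: 38.60
N5–N10: 39.25
N6–N7: 16.59
N6–N8: 11.20
N6–N9: 24.77
N6–N10: 25.73
N7–N8: 23.31
N7–N9: 25.46
N7–N10: 26.03
N8–N9: 17.65
N8–N10: 18.65
N9–N10: 1.00
Closest pair: N9–N10 at 1.00.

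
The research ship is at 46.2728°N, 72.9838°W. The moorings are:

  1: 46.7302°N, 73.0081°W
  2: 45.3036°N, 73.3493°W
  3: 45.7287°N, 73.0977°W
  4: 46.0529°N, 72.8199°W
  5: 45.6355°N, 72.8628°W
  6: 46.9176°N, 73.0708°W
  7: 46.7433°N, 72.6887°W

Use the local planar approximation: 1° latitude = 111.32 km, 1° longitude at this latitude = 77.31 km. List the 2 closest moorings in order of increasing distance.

4, 1

Distances from 46.2728°N, 72.9838°W:
1: √((0.4574·111.32)² + (-0.0243·77.31)²) = √(2592.619098 + 3.529262) = 50.9524 km
2: √((-0.9692·111.32)² + (-0.3655·77.31)²) = √(11640.542110 + 798.447029) = 111.5302 km
3: √((-0.5441·111.32)² + (-0.1139·77.31)²) = √(3668.629442 + 77.538750) = 61.2059 km
4: √((-0.2199·111.32)² + (0.1639·77.31)²) = √(599.234562 + 160.557003) = 27.5643 km
5: √((-0.6373·111.32)² + (0.1210·77.31)²) = √(5033.084622 + 87.506857) = 71.5583 km
6: √((0.6448·111.32)² + (-0.0870·77.31)²) = √(5152.244365 + 45.238672) = 72.0936 km
7: √((0.4705·111.32)² + (0.2951·77.31)²) = √(2743.251661 + 520.486855) = 57.1291 km
Sorted: 4 (27.5643 km) < 1 (50.9524 km) < 7 (57.1291 km) < 3 (61.2059 km) < …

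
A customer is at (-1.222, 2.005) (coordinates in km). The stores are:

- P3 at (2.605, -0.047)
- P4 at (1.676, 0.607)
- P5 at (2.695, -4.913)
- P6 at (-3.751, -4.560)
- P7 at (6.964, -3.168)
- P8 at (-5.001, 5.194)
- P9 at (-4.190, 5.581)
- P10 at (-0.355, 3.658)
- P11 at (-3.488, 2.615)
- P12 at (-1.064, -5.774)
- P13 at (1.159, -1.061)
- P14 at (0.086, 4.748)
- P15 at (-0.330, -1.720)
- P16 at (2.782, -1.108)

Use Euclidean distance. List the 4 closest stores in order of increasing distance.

P10, P11, P14, P4

Distances from (-1.222, 2.005):
P3: √((3.827)² + (-2.052)²) = √(14.64593 + 4.21070) = 4.342 km
P4: √((2.898)² + (-1.398)²) = √(8.39840 + 1.95440) = 3.218 km
P5: √((3.917)² + (-6.918)²) = √(15.34289 + 47.85872) = 7.950 km
P6: √((-2.529)² + (-6.565)²) = √(6.39584 + 43.09922) = 7.035 km
P7: √((8.186)² + (-5.173)²) = √(67.01060 + 26.75993) = 9.684 km
P8: √((-3.779)² + (3.189)²) = √(14.28084 + 10.16972) = 4.945 km
P9: √((-2.968)² + (3.576)²) = √(8.80902 + 12.78778) = 4.647 km
P10: √((0.867)² + (1.653)²) = √(0.75169 + 2.73241) = 1.867 km
P11: √((-2.266)² + (0.610)²) = √(5.13476 + 0.37210) = 2.347 km
P12: √((0.158)² + (-7.779)²) = √(0.02496 + 60.51284) = 7.781 km
P13: √((2.381)² + (-3.066)²) = √(5.66916 + 9.40036) = 3.882 km
P14: √((1.308)² + (2.743)²) = √(1.71086 + 7.52405) = 3.039 km
P15: √((0.892)² + (-3.725)²) = √(0.79566 + 13.87562) = 3.830 km
P16: √((4.004)² + (-3.113)²) = √(16.03202 + 9.69077) = 5.072 km
Sorted: P10 (1.867 km) < P11 (2.347 km) < P14 (3.039 km) < P4 (3.218 km) < P15 (3.830 km) < P13 (3.882 km) < …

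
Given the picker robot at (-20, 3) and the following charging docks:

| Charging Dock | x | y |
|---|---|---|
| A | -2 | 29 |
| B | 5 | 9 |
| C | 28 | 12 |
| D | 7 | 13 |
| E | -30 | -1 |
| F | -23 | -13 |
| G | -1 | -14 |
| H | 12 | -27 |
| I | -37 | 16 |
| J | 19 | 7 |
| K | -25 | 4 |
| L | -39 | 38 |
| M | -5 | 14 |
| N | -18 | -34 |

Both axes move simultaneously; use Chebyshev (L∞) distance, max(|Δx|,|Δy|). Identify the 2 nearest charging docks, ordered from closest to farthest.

Distances from (-20, 3):
A: max(|18|, |26|) = 26
B: max(|25|, |6|) = 25
C: max(|48|, |9|) = 48
D: max(|27|, |10|) = 27
E: max(|-10|, |-4|) = 10
F: max(|-3|, |-16|) = 16
G: max(|19|, |-17|) = 19
H: max(|32|, |-30|) = 32
I: max(|-17|, |13|) = 17
J: max(|39|, |4|) = 39
K: max(|-5|, |1|) = 5
L: max(|-19|, |35|) = 35
M: max(|15|, |11|) = 15
N: max(|2|, |-37|) = 37
Sorted: K (5) < E (10) < M (15) < F (16) < …

K, E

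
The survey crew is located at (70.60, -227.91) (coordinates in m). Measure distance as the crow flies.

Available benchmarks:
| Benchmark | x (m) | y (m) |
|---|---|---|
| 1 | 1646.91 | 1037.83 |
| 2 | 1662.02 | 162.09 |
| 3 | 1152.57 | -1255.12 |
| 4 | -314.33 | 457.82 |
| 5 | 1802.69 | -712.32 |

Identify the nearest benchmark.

4

Distances from (70.60, -227.91):
1: 2021.60 m
2: 1638.51 m
3: 1491.92 m
4: 786.38 m
5: 1798.55 m
Minimum: 4 at 786.38 m.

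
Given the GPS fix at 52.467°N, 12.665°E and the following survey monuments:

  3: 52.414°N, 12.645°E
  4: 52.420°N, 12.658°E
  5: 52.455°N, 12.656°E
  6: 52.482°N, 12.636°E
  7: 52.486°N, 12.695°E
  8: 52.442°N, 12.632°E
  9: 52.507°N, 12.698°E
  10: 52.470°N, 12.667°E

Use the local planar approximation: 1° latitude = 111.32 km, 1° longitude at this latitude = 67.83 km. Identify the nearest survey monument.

Distances from 52.467°N, 12.665°E:
3: 6.054 km
4: 5.254 km
5: 1.469 km
6: 2.580 km
7: 2.935 km
8: 3.571 km
9: 4.984 km
10: 0.360 km
Minimum: 10 at 0.360 km.

10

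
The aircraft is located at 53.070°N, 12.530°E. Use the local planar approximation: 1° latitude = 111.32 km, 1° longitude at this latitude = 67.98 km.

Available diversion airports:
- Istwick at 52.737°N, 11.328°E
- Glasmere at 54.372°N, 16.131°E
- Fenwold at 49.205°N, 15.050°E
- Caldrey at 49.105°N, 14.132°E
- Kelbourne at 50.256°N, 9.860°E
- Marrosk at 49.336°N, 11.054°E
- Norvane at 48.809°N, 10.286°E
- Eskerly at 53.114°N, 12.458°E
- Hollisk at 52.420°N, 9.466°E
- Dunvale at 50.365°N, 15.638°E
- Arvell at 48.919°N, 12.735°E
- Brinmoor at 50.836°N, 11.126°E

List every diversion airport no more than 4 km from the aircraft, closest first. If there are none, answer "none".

none

Distances from 53.070°N, 12.530°E:
Istwick: √((-0.333·111.32)² + (-1.202·67.98)²) = √(1374.15228 + 6676.84441) = 89.727 km
Glasmere: √((1.302·111.32)² + (3.601·67.98)²) = √(21007.20937 + 59925.07182) = 284.486 km
Fenwold: √((-3.865·111.32)² + (2.520·67.98)²) = √(185116.61140 + 29346.97905) = 463.102 km
Caldrey: √((-3.965·111.32)² + (1.602·67.98)²) = √(194819.65890 + 11860.07250) = 454.620 km
Kelbourne: √((-2.814·111.32)² + (-2.670·67.98)²) = √(98128.36924 + 32944.64584) = 362.040 km
Marrosk: √((-3.734·111.32)² + (-1.476·67.98)²) = √(172780.61780 + 10067.81057) = 427.608 km
Norvane: √((-4.261·111.32)² + (-2.244·67.98)²) = √(224993.23686 + 23270.62382) = 498.261 km
Eskerly: √((0.044·111.32)² + (-0.072·67.98)²) = √(23.99119 + 23.95672) = 6.924 km
Hollisk: √((-0.650·111.32)² + (-3.064·67.98)²) = √(5235.68016 + 43385.02404) = 220.501 km
Dunvale: √((-2.705·111.32)² + (3.108·67.98)²) = √(90673.61574 + 44640.01591) = 367.850 km
Arvell: √((-4.151·111.32)² + (0.205·67.98)²) = √(213526.53966 + 194.20931) = 462.299 km
Brinmoor: √((-2.234·111.32)² + (-1.404·67.98)²) = √(61846.15904 + 9109.54186) = 266.375 km
Threshold 4 km: none within range.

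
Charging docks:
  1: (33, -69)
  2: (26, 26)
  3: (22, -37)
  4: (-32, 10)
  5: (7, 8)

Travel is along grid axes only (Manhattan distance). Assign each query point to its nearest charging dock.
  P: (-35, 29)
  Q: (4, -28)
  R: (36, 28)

P→4; Q→3; R→2

P at (-35, 29):
  1: 166
  2: 64
  3: 123
  4: 22
  5: 63
  → nearest: 4 (22)
Q at (4, -28):
  1: 70
  2: 76
  3: 27
  4: 74
  5: 39
  → nearest: 3 (27)
R at (36, 28):
  1: 100
  2: 12
  3: 79
  4: 86
  5: 49
  → nearest: 2 (12)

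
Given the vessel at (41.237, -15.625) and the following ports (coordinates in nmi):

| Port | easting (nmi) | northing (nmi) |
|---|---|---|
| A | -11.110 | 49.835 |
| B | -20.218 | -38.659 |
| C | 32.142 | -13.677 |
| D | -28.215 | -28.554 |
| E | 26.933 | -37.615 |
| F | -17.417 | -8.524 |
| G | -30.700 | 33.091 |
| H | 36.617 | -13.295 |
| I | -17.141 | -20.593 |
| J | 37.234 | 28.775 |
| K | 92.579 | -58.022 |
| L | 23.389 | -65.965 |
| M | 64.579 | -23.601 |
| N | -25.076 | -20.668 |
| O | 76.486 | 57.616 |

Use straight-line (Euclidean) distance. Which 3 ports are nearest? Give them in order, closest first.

Distances from (41.237, -15.625):
A: √((-52.347)² + (65.460)²) = √(2740.20841 + 4285.01160) = 83.817 nmi
B: √((-61.455)² + (-23.034)²) = √(3776.71702 + 530.56516) = 65.630 nmi
C: √((-9.095)² + (1.948)²) = √(82.71902 + 3.79470) = 9.301 nmi
D: √((-69.452)² + (-12.929)²) = √(4823.58030 + 167.15904) = 70.645 nmi
E: √((-14.304)² + (-21.990)²) = √(204.60442 + 483.56010) = 26.233 nmi
F: √((-58.654)² + (7.101)²) = √(3440.29172 + 50.42420) = 59.082 nmi
G: √((-71.937)² + (48.716)²) = √(5174.93197 + 2373.24866) = 86.880 nmi
H: √((-4.620)² + (2.330)²) = √(21.34440 + 5.42890) = 5.174 nmi
I: √((-58.378)² + (-4.968)²) = √(3407.99088 + 24.68102) = 58.589 nmi
J: √((-4.003)² + (44.400)²) = √(16.02401 + 1971.36000) = 44.580 nmi
K: √((51.342)² + (-42.397)²) = √(2636.00096 + 1797.50561) = 66.585 nmi
L: √((-17.848)² + (-50.340)²) = √(318.55110 + 2534.11560) = 53.410 nmi
M: √((23.342)² + (-7.976)²) = √(544.84896 + 63.61658) = 24.667 nmi
N: √((-66.313)² + (-5.043)²) = √(4397.41397 + 25.43185) = 66.504 nmi
O: √((35.249)² + (73.241)²) = √(1242.49200 + 5364.24408) = 81.282 nmi
Sorted: H (5.174 nmi) < C (9.301 nmi) < M (24.667 nmi) < E (26.233 nmi) < J (44.580 nmi) < …

H, C, M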